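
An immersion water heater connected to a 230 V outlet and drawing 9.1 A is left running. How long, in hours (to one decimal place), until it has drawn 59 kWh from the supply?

28.2 h

Power = 9.1 A × 230 V = 2093 W = 2.093 kW
Hours = 59 kWh ÷ 2.093 kW = 28.2 h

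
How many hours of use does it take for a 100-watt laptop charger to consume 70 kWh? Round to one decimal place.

Hours = 70 kWh ÷ 0.1 kW = 700.0 h

700.0 h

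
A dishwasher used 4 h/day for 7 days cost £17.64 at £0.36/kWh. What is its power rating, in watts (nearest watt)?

Energy = £17.64 ÷ £0.36/kWh = 49 kWh
Runtime = 4 h/day × 7 days = 28 h
Power = 49 kWh ÷ 28 h = 1.75 kW = 1750 W

1750 W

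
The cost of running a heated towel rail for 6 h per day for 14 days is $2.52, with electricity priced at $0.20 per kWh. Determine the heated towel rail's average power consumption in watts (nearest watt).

150 W

Energy = $2.52 ÷ $0.20/kWh = 12.6 kWh
Runtime = 6 h/day × 14 days = 84 h
Power = 12.6 kWh ÷ 84 h = 0.15 kW = 150 W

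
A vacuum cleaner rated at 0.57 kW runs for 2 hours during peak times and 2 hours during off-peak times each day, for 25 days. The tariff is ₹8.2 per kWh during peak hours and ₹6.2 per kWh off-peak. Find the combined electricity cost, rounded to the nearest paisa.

Peak energy = 0.57 kW × 2 h × 25 = 28.5 kWh
Off-peak energy = 0.57 kW × 2 h × 25 = 28.5 kWh
Cost = 28.5 × ₹8.2 + 28.5 × ₹6.2 = ₹233.7 + ₹176.7 = ₹410.40

₹410.40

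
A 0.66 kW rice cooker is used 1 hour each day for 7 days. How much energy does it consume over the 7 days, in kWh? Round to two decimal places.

Runtime = 1 h/day × 7 days = 7 h
Energy = 0.66 kW × 7 h = 4.62 kWh

4.62 kWh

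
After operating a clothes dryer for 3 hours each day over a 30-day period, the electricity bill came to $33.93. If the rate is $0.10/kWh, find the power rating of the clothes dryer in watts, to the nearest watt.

Energy = $33.93 ÷ $0.10/kWh = 339.3 kWh
Runtime = 3 h/day × 30 days = 90 h
Power = 339.3 kWh ÷ 90 h = 3.77 kW = 3770 W

3770 W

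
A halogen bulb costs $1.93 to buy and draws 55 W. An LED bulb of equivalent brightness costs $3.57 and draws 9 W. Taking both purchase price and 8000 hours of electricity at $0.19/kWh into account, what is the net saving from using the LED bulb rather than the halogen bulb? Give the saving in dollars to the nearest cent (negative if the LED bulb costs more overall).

halogen bulb: $1.93 + (55/1000) kW × 8000 h × $0.19 = $1.93 + $83.6 = $85.53
LED bulb: $3.57 + (9/1000) kW × 8000 h × $0.19 = $3.57 + $13.68 = $17.25
Saving = $85.53 − $17.25 = $68.28

$68.28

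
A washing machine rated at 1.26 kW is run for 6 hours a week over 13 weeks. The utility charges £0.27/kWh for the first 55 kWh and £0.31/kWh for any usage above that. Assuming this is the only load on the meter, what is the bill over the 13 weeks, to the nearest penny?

£28.27

Runtime = 6 h/week × 13 weeks = 78 h
Energy = 1.26 kW × 78 h = 98.28 kWh
Tier 1 (0–55 kWh): 55 × £0.27 = £14.85
Above 55 kWh: 43.28 × £0.31 = £13.4168
Bill = £28.27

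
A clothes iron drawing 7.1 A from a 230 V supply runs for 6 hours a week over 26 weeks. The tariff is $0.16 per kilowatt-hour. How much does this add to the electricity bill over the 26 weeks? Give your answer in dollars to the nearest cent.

Power = 7.1 A × 230 V = 1633 W = 1.633 kW
Runtime = 6 h/week × 26 weeks = 156 h
Energy = 1.633 kW × 156 h = 254.748 kWh
Cost = 254.748 kWh × $0.16/kWh = $40.76

$40.76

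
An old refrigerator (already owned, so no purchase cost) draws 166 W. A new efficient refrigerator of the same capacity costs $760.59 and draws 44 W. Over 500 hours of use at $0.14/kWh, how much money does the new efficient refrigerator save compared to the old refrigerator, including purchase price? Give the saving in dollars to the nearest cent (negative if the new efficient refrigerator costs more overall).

old refrigerator: $0.00 + (166/1000) kW × 500 h × $0.14 = $0.00 + $11.62 = $11.62
new efficient refrigerator: $760.59 + (44/1000) kW × 500 h × $0.14 = $760.59 + $3.08 = $763.67
Saving = $11.62 − $763.67 = −$752.05

-$752.05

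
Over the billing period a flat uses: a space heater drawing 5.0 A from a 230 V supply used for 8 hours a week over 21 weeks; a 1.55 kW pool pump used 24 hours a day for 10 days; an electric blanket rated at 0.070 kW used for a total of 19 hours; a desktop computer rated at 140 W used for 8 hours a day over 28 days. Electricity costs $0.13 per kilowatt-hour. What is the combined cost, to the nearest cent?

$77.73

space heater: Power = 5.0 A × 230 V = 1150 W = 1.15 kW
space heater: Runtime = 8 h/week × 21 weeks = 168 h
space heater: 1.15 kW × 168 h = 193.2 kWh
pool pump: Runtime = 24 h × 10 = 240 h
pool pump: 1.55 kW × 240 h = 372 kWh
electric blanket: 0.07 kW × 19 h = 1.33 kWh
desktop computer: Runtime = 8 h/day × 28 days = 224 h
desktop computer: 0.14 kW × 224 h = 31.36 kWh
Total energy = 597.89 kWh
Cost = 597.89 × $0.13 = $77.73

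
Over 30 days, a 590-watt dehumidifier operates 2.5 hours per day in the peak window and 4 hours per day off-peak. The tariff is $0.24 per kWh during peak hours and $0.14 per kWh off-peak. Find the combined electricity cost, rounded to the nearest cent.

Peak energy = 0.59 kW × 2.5 h × 30 = 44.25 kWh
Off-peak energy = 0.59 kW × 4 h × 30 = 70.8 kWh
Cost = 44.25 × $0.24 + 70.8 × $0.14 = $10.62 + $9.912 = $20.53

$20.53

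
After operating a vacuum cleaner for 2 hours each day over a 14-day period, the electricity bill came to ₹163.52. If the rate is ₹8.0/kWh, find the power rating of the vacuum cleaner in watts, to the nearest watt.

730 W

Energy = ₹163.52 ÷ ₹8.0/kWh = 20.44 kWh
Runtime = 2 h/day × 14 days = 28 h
Power = 20.44 kWh ÷ 28 h = 0.73 kW = 730 W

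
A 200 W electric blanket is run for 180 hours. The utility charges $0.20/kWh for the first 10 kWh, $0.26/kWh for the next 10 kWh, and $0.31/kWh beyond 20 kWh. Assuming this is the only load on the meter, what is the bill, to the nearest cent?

Energy = 0.2 kW × 180 h = 36 kWh
Tier 1 (0–10 kWh): 10 × $0.20 = $2
Tier 2 (10–20 kWh): 10 × $0.26 = $2.6
Above 20 kWh: 16 × $0.31 = $4.96
Bill = $9.56

$9.56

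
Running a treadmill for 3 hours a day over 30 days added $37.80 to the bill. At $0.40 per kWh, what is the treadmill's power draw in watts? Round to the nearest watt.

1050 W

Energy = $37.80 ÷ $0.40/kWh = 94.5 kWh
Runtime = 3 h/day × 30 days = 90 h
Power = 94.5 kWh ÷ 90 h = 1.05 kW = 1050 W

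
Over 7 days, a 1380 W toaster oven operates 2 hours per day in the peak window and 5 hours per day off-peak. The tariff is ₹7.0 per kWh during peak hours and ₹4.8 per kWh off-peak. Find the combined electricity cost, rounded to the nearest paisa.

₹367.08

Peak energy = 1.38 kW × 2 h × 7 = 19.32 kWh
Off-peak energy = 1.38 kW × 5 h × 7 = 48.3 kWh
Cost = 19.32 × ₹7.0 + 48.3 × ₹4.8 = ₹135.24 + ₹231.84 = ₹367.08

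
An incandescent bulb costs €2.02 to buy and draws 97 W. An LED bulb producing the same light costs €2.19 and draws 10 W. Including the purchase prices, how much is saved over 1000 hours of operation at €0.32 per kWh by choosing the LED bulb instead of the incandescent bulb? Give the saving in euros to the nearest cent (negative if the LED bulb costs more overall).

incandescent bulb: €2.02 + (97/1000) kW × 1000 h × €0.32 = €2.02 + €31.04 = €33.06
LED bulb: €2.19 + (10/1000) kW × 1000 h × €0.32 = €2.19 + €3.2 = €5.39
Saving = €33.06 − €5.39 = €27.67

€27.67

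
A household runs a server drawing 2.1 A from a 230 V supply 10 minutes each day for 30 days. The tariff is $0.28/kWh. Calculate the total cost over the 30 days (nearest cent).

$0.68

Power = 2.1 A × 230 V = 483 W = 0.483 kW
Runtime = 10 min × 30 = 300 min = 5 h
Energy = 0.483 kW × 5 h = 2.415 kWh
Cost = 2.415 kWh × $0.28/kWh = $0.68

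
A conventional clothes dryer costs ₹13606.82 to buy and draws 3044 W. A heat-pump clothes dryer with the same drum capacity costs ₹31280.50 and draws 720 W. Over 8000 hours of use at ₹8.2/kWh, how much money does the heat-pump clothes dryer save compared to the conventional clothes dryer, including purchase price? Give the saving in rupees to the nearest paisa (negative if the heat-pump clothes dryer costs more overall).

₹134780.72

conventional clothes dryer: ₹13606.82 + (3044/1000) kW × 8000 h × ₹8.2 = ₹13606.82 + ₹199686.4 = ₹213293.22
heat-pump clothes dryer: ₹31280.50 + (720/1000) kW × 8000 h × ₹8.2 = ₹31280.50 + ₹47232 = ₹78512.5
Saving = ₹213293.22 − ₹78512.5 = ₹134780.72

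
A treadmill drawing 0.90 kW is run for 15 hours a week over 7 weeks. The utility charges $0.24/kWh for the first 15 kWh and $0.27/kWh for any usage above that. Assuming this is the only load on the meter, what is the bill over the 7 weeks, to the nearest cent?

$25.07

Runtime = 15 h/week × 7 weeks = 105 h
Energy = 0.9 kW × 105 h = 94.5 kWh
Tier 1 (0–15 kWh): 15 × $0.24 = $3.6
Above 15 kWh: 79.5 × $0.27 = $21.465
Bill = $25.07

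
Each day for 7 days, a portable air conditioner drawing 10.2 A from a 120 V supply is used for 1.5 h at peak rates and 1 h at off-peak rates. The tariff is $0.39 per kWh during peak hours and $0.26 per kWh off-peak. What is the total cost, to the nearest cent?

$7.24

Power = 10.2 A × 120 V = 1224 W = 1.224 kW
Peak energy = 1.224 kW × 1.5 h × 7 = 12.852 kWh
Off-peak energy = 1.224 kW × 1 h × 7 = 8.568 kWh
Cost = 12.852 × $0.39 + 8.568 × $0.26 = $5.01228 + $2.22768 = $7.24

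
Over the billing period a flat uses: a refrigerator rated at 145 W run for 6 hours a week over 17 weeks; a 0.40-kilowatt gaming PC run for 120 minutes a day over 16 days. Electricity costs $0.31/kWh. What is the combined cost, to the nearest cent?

refrigerator: Runtime = 6 h/week × 17 weeks = 102 h
refrigerator: 0.145 kW × 102 h = 14.79 kWh
gaming PC: Runtime = 120 min × 16 = 1920 min = 32 h
gaming PC: 0.4 kW × 32 h = 12.8 kWh
Total energy = 27.59 kWh
Cost = 27.59 × $0.31 = $8.55

$8.55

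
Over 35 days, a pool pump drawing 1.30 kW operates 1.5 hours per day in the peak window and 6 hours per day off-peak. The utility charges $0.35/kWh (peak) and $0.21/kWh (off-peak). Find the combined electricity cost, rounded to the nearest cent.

Peak energy = 1.3 kW × 1.5 h × 35 = 68.25 kWh
Off-peak energy = 1.3 kW × 6 h × 35 = 273 kWh
Cost = 68.25 × $0.35 + 273 × $0.21 = $23.8875 + $57.33 = $81.22

$81.22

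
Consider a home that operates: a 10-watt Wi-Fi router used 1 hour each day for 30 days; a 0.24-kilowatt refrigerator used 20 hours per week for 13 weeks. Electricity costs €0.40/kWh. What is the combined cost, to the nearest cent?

€25.08

Wi-Fi router: Runtime = 1 h/day × 30 days = 30 h
Wi-Fi router: 0.01 kW × 30 h = 0.3 kWh
refrigerator: Runtime = 20 h/week × 13 weeks = 260 h
refrigerator: 0.24 kW × 260 h = 62.4 kWh
Total energy = 62.7 kWh
Cost = 62.7 × €0.40 = €25.08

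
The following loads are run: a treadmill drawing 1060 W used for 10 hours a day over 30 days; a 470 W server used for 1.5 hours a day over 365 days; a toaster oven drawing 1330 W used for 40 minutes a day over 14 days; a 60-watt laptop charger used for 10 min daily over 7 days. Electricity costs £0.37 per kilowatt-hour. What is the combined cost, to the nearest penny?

£217.49

treadmill: Runtime = 10 h/day × 30 days = 300 h
treadmill: 1.06 kW × 300 h = 318 kWh
server: Runtime = 1.5 h/day × 365 days = 547.5 h
server: 0.47 kW × 547.5 h = 257.325 kWh
toaster oven: Runtime = 40 min × 14 = 560 min = 9.333333… h
toaster oven: 1.33 kW × 9.333333… h = 12.413333… kWh
laptop charger: Runtime = 10 min × 7 = 70 min = 1.166666… h
laptop charger: 0.06 kW × 1.166666… h = 0.07 kWh
Total energy = 587.808333… kWh
Cost = 587.808333… × £0.37 = £217.49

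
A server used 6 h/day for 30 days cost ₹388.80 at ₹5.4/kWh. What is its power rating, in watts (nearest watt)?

Energy = ₹388.80 ÷ ₹5.4/kWh = 72 kWh
Runtime = 6 h/day × 30 days = 180 h
Power = 72 kWh ÷ 180 h = 0.4 kW = 400 W

400 W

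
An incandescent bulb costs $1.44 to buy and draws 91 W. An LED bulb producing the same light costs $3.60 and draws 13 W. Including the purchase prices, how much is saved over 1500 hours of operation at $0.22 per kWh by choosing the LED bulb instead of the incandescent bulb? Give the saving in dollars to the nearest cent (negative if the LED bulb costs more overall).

incandescent bulb: $1.44 + (91/1000) kW × 1500 h × $0.22 = $1.44 + $30.03 = $31.47
LED bulb: $3.60 + (13/1000) kW × 1500 h × $0.22 = $3.60 + $4.29 = $7.89
Saving = $31.47 − $7.89 = $23.58

$23.58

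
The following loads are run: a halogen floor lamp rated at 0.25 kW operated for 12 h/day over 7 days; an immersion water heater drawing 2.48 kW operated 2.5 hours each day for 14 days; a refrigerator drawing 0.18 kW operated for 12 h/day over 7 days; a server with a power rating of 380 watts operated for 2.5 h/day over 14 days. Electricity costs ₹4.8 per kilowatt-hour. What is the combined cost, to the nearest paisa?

₹653.86

halogen floor lamp: Runtime = 12 h/day × 7 days = 84 h
halogen floor lamp: 0.25 kW × 84 h = 21 kWh
immersion water heater: Runtime = 2.5 h/day × 14 days = 35 h
immersion water heater: 2.48 kW × 35 h = 86.8 kWh
refrigerator: Runtime = 12 h/day × 7 days = 84 h
refrigerator: 0.18 kW × 84 h = 15.12 kWh
server: Runtime = 2.5 h/day × 14 days = 35 h
server: 0.38 kW × 35 h = 13.3 kWh
Total energy = 136.22 kWh
Cost = 136.22 × ₹4.8 = ₹653.86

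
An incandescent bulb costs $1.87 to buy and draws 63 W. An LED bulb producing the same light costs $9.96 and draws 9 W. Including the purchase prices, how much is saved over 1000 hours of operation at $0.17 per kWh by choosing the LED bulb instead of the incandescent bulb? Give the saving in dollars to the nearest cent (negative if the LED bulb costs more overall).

incandescent bulb: $1.87 + (63/1000) kW × 1000 h × $0.17 = $1.87 + $10.71 = $12.58
LED bulb: $9.96 + (9/1000) kW × 1000 h × $0.17 = $9.96 + $1.53 = $11.49
Saving = $12.58 − $11.49 = $1.09

$1.09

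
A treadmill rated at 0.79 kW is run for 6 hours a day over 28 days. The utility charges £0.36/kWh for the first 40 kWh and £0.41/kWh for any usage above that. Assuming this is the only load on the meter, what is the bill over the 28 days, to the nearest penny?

Runtime = 6 h/day × 28 days = 168 h
Energy = 0.79 kW × 168 h = 132.72 kWh
Tier 1 (0–40 kWh): 40 × £0.36 = £14.4
Above 40 kWh: 92.72 × £0.41 = £38.0152
Bill = £52.42

£52.42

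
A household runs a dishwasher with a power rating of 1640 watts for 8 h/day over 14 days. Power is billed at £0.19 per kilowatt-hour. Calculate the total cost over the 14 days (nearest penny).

£34.90

Runtime = 8 h/day × 14 days = 112 h
Energy = 1.64 kW × 112 h = 183.68 kWh
Cost = 183.68 kWh × £0.19/kWh = £34.90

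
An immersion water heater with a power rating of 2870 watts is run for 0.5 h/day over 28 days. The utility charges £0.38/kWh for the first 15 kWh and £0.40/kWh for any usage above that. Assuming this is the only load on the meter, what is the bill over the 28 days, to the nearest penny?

Runtime = 0.5 h/day × 28 days = 14 h
Energy = 2.87 kW × 14 h = 40.18 kWh
Tier 1 (0–15 kWh): 15 × £0.38 = £5.7
Above 15 kWh: 25.18 × £0.40 = £10.072
Bill = £15.77

£15.77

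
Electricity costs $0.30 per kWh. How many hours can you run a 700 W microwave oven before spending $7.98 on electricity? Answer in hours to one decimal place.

38.0 h

Energy available = $7.98 ÷ $0.30/kWh = 26.6 kWh
Hours = 26.6 kWh ÷ 0.7 kW = 38.0 h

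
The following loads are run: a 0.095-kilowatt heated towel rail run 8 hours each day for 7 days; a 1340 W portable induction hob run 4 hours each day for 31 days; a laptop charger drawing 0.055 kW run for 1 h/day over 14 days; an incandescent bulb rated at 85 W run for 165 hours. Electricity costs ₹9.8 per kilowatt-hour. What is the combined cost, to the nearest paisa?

heated towel rail: Runtime = 8 h/day × 7 days = 56 h
heated towel rail: 0.095 kW × 56 h = 5.32 kWh
portable induction hob: Runtime = 4 h/day × 31 days = 124 h
portable induction hob: 1.34 kW × 124 h = 166.16 kWh
laptop charger: Runtime = 1 h/day × 14 days = 14 h
laptop charger: 0.055 kW × 14 h = 0.77 kWh
incandescent bulb: 0.085 kW × 165 h = 14.025 kWh
Total energy = 186.275 kWh
Cost = 186.275 × ₹9.8 = ₹1825.50

₹1825.50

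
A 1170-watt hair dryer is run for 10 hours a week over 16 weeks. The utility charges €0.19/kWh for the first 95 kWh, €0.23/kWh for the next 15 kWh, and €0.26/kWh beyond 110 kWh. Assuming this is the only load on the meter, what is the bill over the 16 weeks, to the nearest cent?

Runtime = 10 h/week × 16 weeks = 160 h
Energy = 1.17 kW × 160 h = 187.2 kWh
Tier 1 (0–95 kWh): 95 × €0.19 = €18.05
Tier 2 (95–110 kWh): 15 × €0.23 = €3.45
Above 110 kWh: 77.2 × €0.26 = €20.072
Bill = €41.57

€41.57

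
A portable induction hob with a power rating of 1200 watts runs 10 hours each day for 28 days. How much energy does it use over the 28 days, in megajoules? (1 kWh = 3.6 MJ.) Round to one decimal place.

Runtime = 10 h/day × 28 days = 280 h
Energy = 1.2 kW × 280 h = 336 kWh
= 336 × 3.6 MJ = 1209.6 MJ

1209.6 MJ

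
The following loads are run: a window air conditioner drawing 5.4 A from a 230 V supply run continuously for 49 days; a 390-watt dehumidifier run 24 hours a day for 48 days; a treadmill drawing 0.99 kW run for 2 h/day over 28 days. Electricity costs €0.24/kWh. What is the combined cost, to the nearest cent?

€471.67

window air conditioner: Power = 5.4 A × 230 V = 1242 W = 1.242 kW
window air conditioner: Runtime = 24 h × 49 = 1176 h
window air conditioner: 1.242 kW × 1176 h = 1460.592 kWh
dehumidifier: Runtime = 24 h × 48 = 1152 h
dehumidifier: 0.39 kW × 1152 h = 449.28 kWh
treadmill: Runtime = 2 h/day × 28 days = 56 h
treadmill: 0.99 kW × 56 h = 55.44 kWh
Total energy = 1965.312 kWh
Cost = 1965.312 × €0.24 = €471.67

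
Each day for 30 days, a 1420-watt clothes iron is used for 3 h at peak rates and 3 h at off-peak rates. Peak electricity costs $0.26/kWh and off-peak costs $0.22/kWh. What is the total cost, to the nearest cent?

Peak energy = 1.42 kW × 3 h × 30 = 127.8 kWh
Off-peak energy = 1.42 kW × 3 h × 30 = 127.8 kWh
Cost = 127.8 × $0.26 + 127.8 × $0.22 = $33.228 + $28.116 = $61.34

$61.34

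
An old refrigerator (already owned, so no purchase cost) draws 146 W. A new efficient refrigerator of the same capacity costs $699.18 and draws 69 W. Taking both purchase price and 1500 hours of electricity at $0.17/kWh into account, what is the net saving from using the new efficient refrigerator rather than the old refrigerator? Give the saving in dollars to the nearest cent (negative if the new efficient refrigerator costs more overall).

old refrigerator: $0.00 + (146/1000) kW × 1500 h × $0.17 = $0.00 + $37.23 = $37.23
new efficient refrigerator: $699.18 + (69/1000) kW × 1500 h × $0.17 = $699.18 + $17.595 = $716.775
Saving = $37.23 − $716.775 = −$679.545 → -$679.55

-$679.55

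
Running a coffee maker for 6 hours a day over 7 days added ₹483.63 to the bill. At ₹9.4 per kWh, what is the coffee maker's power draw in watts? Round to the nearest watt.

1225 W

Energy = ₹483.63 ÷ ₹9.4/kWh = 51.45 kWh
Runtime = 6 h/day × 7 days = 42 h
Power = 51.45 kWh ÷ 42 h = 1.225 kW = 1225 W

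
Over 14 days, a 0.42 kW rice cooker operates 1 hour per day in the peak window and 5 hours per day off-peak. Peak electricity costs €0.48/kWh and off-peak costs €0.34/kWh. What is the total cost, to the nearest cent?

€12.82

Peak energy = 0.42 kW × 1 h × 14 = 5.88 kWh
Off-peak energy = 0.42 kW × 5 h × 14 = 29.4 kWh
Cost = 5.88 × €0.48 + 29.4 × €0.34 = €2.8224 + €9.996 = €12.82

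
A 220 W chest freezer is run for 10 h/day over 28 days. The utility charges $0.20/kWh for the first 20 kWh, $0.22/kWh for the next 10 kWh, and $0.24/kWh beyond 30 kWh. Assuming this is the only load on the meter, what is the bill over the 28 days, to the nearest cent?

$13.78

Runtime = 10 h/day × 28 days = 280 h
Energy = 0.22 kW × 280 h = 61.6 kWh
Tier 1 (0–20 kWh): 20 × $0.20 = $4
Tier 2 (20–30 kWh): 10 × $0.22 = $2.2
Above 30 kWh: 31.6 × $0.24 = $7.584
Bill = $13.78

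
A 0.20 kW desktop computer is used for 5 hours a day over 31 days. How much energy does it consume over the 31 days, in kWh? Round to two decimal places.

31.00 kWh

Runtime = 5 h/day × 31 days = 155 h
Energy = 0.2 kW × 155 h = 31 kWh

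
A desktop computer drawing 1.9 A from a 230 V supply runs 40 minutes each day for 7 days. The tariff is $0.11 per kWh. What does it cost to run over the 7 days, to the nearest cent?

$0.22

Power = 1.9 A × 230 V = 437 W = 0.437 kW
Runtime = 40 min × 7 = 280 min = 4.666666… h
Energy = 0.437 kW × 4.666666… h = 2.039333… kWh
Cost = 2.039333… kWh × $0.11/kWh = $0.22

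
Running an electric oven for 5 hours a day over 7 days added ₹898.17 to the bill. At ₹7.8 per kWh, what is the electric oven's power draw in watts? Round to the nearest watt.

Energy = ₹898.17 ÷ ₹7.8/kWh = 115.15 kWh
Runtime = 5 h/day × 7 days = 35 h
Power = 115.15 kWh ÷ 35 h = 3.29 kW = 3290 W

3290 W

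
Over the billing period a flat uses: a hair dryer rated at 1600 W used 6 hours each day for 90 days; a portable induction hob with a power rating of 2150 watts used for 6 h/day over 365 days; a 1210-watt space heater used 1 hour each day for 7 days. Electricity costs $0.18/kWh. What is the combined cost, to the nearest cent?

hair dryer: Runtime = 6 h/day × 90 days = 540 h
hair dryer: 1.6 kW × 540 h = 864 kWh
portable induction hob: Runtime = 6 h/day × 365 days = 2190 h
portable induction hob: 2.15 kW × 2190 h = 4708.5 kWh
space heater: Runtime = 1 h/day × 7 days = 7 h
space heater: 1.21 kW × 7 h = 8.47 kWh
Total energy = 5580.97 kWh
Cost = 5580.97 × $0.18 = $1004.57

$1004.57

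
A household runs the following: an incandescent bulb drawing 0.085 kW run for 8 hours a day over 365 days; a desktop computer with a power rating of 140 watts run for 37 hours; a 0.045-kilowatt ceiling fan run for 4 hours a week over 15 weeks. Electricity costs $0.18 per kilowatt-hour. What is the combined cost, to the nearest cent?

incandescent bulb: Runtime = 8 h/day × 365 days = 2920 h
incandescent bulb: 0.085 kW × 2920 h = 248.2 kWh
desktop computer: 0.14 kW × 37 h = 5.18 kWh
ceiling fan: Runtime = 4 h/week × 15 weeks = 60 h
ceiling fan: 0.045 kW × 60 h = 2.7 kWh
Total energy = 256.08 kWh
Cost = 256.08 × $0.18 = $46.09

$46.09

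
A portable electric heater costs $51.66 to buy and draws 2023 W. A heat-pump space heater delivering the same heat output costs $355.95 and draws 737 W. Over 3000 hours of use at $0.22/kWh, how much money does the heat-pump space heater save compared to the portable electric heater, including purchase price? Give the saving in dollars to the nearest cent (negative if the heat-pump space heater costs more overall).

$544.47

portable electric heater: $51.66 + (2023/1000) kW × 3000 h × $0.22 = $51.66 + $1335.18 = $1386.84
heat-pump space heater: $355.95 + (737/1000) kW × 3000 h × $0.22 = $355.95 + $486.42 = $842.37
Saving = $1386.84 − $842.37 = $544.47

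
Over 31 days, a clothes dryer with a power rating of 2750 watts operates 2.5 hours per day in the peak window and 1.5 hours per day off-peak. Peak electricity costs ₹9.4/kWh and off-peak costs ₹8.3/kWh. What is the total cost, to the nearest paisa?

Peak energy = 2.75 kW × 2.5 h × 31 = 213.125 kWh
Off-peak energy = 2.75 kW × 1.5 h × 31 = 127.875 kWh
Cost = 213.125 × ₹9.4 + 127.875 × ₹8.3 = ₹2003.375 + ₹1061.3625 = ₹3064.74

₹3064.74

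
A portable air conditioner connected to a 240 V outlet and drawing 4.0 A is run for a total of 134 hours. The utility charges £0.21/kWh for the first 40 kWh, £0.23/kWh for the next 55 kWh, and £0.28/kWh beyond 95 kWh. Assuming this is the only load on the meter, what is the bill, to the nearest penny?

£30.47

Power = 4.0 A × 240 V = 960 W = 0.96 kW
Energy = 0.96 kW × 134 h = 128.64 kWh
Tier 1 (0–40 kWh): 40 × £0.21 = £8.4
Tier 2 (40–95 kWh): 55 × £0.23 = £12.65
Above 95 kWh: 33.64 × £0.28 = £9.4192
Bill = £30.47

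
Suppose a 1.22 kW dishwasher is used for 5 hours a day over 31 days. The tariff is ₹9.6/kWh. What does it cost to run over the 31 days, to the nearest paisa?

Runtime = 5 h/day × 31 days = 155 h
Energy = 1.22 kW × 155 h = 189.1 kWh
Cost = 189.1 kWh × ₹9.6/kWh = ₹1815.36

₹1815.36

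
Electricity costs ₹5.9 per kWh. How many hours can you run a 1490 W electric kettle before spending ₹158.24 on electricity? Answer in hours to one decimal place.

Energy available = ₹158.24 ÷ ₹5.9/kWh = 26.8203 kWh
Hours = 26.8203 kWh ÷ 1.49 kW = 18.0 h

18.0 h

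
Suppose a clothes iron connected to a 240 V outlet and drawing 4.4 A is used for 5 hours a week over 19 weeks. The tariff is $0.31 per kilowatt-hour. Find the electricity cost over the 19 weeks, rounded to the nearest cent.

$31.10

Power = 4.4 A × 240 V = 1056 W = 1.056 kW
Runtime = 5 h/week × 19 weeks = 95 h
Energy = 1.056 kW × 95 h = 100.32 kWh
Cost = 100.32 kWh × $0.31/kWh = $31.10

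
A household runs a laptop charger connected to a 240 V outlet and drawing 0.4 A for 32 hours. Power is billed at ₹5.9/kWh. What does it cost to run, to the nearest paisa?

₹18.12

Power = 0.4 A × 240 V = 96 W = 0.096 kW
Energy = 0.096 kW × 32 h = 3.072 kWh
Cost = 3.072 kWh × ₹5.9/kWh = ₹18.12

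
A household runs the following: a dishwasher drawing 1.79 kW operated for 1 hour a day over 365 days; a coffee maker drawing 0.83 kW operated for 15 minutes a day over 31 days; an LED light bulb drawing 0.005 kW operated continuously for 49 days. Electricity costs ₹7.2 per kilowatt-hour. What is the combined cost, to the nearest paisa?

₹4792.77

dishwasher: Runtime = 1 h/day × 365 days = 365 h
dishwasher: 1.79 kW × 365 h = 653.35 kWh
coffee maker: Runtime = 15 min × 31 = 465 min = 7.75 h
coffee maker: 0.83 kW × 7.75 h = 6.4325 kWh
LED light bulb: Runtime = 24 h × 49 = 1176 h
LED light bulb: 0.005 kW × 1176 h = 5.88 kWh
Total energy = 665.6625 kWh
Cost = 665.6625 × ₹7.2 = ₹4792.77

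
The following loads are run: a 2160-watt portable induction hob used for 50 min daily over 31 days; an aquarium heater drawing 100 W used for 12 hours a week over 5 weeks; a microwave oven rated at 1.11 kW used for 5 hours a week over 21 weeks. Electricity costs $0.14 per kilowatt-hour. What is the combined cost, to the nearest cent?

$24.97

portable induction hob: Runtime = 50 min × 31 = 1550 min = 25.833333… h
portable induction hob: 2.16 kW × 25.833333… h = 55.8 kWh
aquarium heater: Runtime = 12 h/week × 5 weeks = 60 h
aquarium heater: 0.1 kW × 60 h = 6 kWh
microwave oven: Runtime = 5 h/week × 21 weeks = 105 h
microwave oven: 1.11 kW × 105 h = 116.55 kWh
Total energy = 178.35 kWh
Cost = 178.35 × $0.14 = $24.97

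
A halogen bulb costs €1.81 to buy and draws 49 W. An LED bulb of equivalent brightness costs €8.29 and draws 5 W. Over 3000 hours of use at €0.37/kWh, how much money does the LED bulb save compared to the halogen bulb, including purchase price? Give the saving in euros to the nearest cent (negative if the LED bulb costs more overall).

€42.36

halogen bulb: €1.81 + (49/1000) kW × 3000 h × €0.37 = €1.81 + €54.39 = €56.2
LED bulb: €8.29 + (5/1000) kW × 3000 h × €0.37 = €8.29 + €5.55 = €13.84
Saving = €56.2 − €13.84 = €42.36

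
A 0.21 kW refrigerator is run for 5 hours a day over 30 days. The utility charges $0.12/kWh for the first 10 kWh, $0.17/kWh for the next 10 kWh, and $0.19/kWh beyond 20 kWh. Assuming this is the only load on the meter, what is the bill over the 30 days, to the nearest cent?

$5.09

Runtime = 5 h/day × 30 days = 150 h
Energy = 0.21 kW × 150 h = 31.5 kWh
Tier 1 (0–10 kWh): 10 × $0.12 = $1.2
Tier 2 (10–20 kWh): 10 × $0.17 = $1.7
Above 20 kWh: 11.5 × $0.19 = $2.185
Bill = $5.09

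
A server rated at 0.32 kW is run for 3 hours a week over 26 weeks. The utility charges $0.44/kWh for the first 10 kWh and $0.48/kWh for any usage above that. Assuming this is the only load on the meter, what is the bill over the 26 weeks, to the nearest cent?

Runtime = 3 h/week × 26 weeks = 78 h
Energy = 0.32 kW × 78 h = 24.96 kWh
Tier 1 (0–10 kWh): 10 × $0.44 = $4.4
Above 10 kWh: 14.96 × $0.48 = $7.1808
Bill = $11.58

$11.58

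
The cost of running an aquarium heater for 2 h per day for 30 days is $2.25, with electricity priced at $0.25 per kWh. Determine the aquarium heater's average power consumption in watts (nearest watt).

Energy = $2.25 ÷ $0.25/kWh = 9 kWh
Runtime = 2 h/day × 30 days = 60 h
Power = 9 kWh ÷ 60 h = 0.15 kW = 150 W

150 W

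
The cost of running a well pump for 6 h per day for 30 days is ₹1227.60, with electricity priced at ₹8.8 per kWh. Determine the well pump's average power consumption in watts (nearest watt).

Energy = ₹1227.60 ÷ ₹8.8/kWh = 139.5 kWh
Runtime = 6 h/day × 30 days = 180 h
Power = 139.5 kWh ÷ 180 h = 0.775 kW = 775 W

775 W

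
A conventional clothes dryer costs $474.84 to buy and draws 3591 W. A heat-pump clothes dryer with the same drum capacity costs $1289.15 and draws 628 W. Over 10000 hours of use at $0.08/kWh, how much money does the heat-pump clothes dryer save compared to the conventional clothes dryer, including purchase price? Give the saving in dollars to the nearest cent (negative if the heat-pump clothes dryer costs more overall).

conventional clothes dryer: $474.84 + (3591/1000) kW × 10000 h × $0.08 = $474.84 + $2872.8 = $3347.64
heat-pump clothes dryer: $1289.15 + (628/1000) kW × 10000 h × $0.08 = $1289.15 + $502.4 = $1791.55
Saving = $3347.64 − $1791.55 = $1556.09

$1556.09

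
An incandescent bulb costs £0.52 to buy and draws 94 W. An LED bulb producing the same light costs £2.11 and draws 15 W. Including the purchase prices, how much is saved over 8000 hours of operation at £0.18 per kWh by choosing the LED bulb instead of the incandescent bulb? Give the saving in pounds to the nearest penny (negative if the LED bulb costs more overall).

incandescent bulb: £0.52 + (94/1000) kW × 8000 h × £0.18 = £0.52 + £135.36 = £135.88
LED bulb: £2.11 + (15/1000) kW × 8000 h × £0.18 = £2.11 + £21.6 = £23.71
Saving = £135.88 − £23.71 = £112.17

£112.17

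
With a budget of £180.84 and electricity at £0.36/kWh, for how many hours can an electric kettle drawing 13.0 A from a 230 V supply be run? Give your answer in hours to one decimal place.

168.0 h

Power = 13.0 A × 230 V = 2990 W = 2.99 kW
Energy available = £180.84 ÷ £0.36/kWh = 502.3333 kWh
Hours = 502.3333 kWh ÷ 2.99 kW = 168.0 h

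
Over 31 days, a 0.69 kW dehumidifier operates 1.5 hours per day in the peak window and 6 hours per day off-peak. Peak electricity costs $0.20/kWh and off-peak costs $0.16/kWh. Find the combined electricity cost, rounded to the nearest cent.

Peak energy = 0.69 kW × 1.5 h × 31 = 32.085 kWh
Off-peak energy = 0.69 kW × 6 h × 31 = 128.34 kWh
Cost = 32.085 × $0.20 + 128.34 × $0.16 = $6.417 + $20.5344 = $26.95

$26.95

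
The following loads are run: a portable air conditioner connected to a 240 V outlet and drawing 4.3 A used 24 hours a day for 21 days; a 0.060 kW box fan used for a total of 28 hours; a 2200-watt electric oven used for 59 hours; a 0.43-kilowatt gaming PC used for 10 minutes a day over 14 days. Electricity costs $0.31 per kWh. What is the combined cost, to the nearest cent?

$202.31

portable air conditioner: Power = 4.3 A × 240 V = 1032 W = 1.032 kW
portable air conditioner: Runtime = 24 h × 21 = 504 h
portable air conditioner: 1.032 kW × 504 h = 520.128 kWh
box fan: 0.06 kW × 28 h = 1.68 kWh
electric oven: 2.2 kW × 59 h = 129.8 kWh
gaming PC: Runtime = 10 min × 14 = 140 min = 2.333333… h
gaming PC: 0.43 kW × 2.333333… h = 1.003333… kWh
Total energy = 652.611333… kWh
Cost = 652.611333… × $0.31 = $202.31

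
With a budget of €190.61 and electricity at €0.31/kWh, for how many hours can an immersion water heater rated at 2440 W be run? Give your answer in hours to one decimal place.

252.0 h

Energy available = €190.61 ÷ €0.31/kWh = 614.871 kWh
Hours = 614.871 kWh ÷ 2.44 kW = 252.0 h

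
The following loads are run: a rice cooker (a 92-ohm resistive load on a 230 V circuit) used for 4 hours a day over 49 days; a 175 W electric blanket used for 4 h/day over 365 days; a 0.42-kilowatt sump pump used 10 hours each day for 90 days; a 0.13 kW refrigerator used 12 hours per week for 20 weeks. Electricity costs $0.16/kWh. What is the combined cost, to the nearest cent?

rice cooker: Power = V²/R = 230²/92 = 575 W = 0.575 kW
rice cooker: Runtime = 4 h/day × 49 days = 196 h
rice cooker: 0.575 kW × 196 h = 112.7 kWh
electric blanket: Runtime = 4 h/day × 365 days = 1460 h
electric blanket: 0.175 kW × 1460 h = 255.5 kWh
sump pump: Runtime = 10 h/day × 90 days = 900 h
sump pump: 0.42 kW × 900 h = 378 kWh
refrigerator: Runtime = 12 h/week × 20 weeks = 240 h
refrigerator: 0.13 kW × 240 h = 31.2 kWh
Total energy = 777.4 kWh
Cost = 777.4 × $0.16 = $124.38

$124.38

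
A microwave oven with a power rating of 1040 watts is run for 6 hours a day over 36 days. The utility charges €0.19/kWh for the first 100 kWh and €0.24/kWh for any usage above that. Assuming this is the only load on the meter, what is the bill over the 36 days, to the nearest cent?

€48.91

Runtime = 6 h/day × 36 days = 216 h
Energy = 1.04 kW × 216 h = 224.64 kWh
Tier 1 (0–100 kWh): 100 × €0.19 = €19
Above 100 kWh: 124.64 × €0.24 = €29.9136
Bill = €48.91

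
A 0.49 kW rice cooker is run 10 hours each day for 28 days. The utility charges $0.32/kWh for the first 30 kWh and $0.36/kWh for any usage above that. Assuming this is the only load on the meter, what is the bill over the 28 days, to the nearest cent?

Runtime = 10 h/day × 28 days = 280 h
Energy = 0.49 kW × 280 h = 137.2 kWh
Tier 1 (0–30 kWh): 30 × $0.32 = $9.6
Above 30 kWh: 107.2 × $0.36 = $38.592
Bill = $48.19

$48.19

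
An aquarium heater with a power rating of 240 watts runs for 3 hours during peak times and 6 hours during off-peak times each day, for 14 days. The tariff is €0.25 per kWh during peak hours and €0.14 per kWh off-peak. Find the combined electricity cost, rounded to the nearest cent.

Peak energy = 0.24 kW × 3 h × 14 = 10.08 kWh
Off-peak energy = 0.24 kW × 6 h × 14 = 20.16 kWh
Cost = 10.08 × €0.25 + 20.16 × €0.14 = €2.52 + €2.8224 = €5.34

€5.34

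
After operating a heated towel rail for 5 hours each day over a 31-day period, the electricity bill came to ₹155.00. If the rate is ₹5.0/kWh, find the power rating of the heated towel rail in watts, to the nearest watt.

Energy = ₹155.00 ÷ ₹5.0/kWh = 31 kWh
Runtime = 5 h/day × 31 days = 155 h
Power = 31 kWh ÷ 155 h = 0.2 kW = 200 W

200 W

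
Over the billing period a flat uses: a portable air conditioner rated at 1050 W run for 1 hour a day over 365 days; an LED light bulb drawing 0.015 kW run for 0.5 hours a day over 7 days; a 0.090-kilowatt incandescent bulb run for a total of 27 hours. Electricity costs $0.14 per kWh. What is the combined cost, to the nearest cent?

portable air conditioner: Runtime = 1 h/day × 365 days = 365 h
portable air conditioner: 1.05 kW × 365 h = 383.25 kWh
LED light bulb: Runtime = 0.5 h/day × 7 days = 3.5 h
LED light bulb: 0.015 kW × 3.5 h = 0.0525 kWh
incandescent bulb: 0.09 kW × 27 h = 2.43 kWh
Total energy = 385.7325 kWh
Cost = 385.7325 × $0.14 = $54.00

$54.00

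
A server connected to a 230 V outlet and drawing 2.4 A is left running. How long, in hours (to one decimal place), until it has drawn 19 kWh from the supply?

Power = 2.4 A × 230 V = 552 W = 0.552 kW
Hours = 19 kWh ÷ 0.552 kW = 34.4 h

34.4 h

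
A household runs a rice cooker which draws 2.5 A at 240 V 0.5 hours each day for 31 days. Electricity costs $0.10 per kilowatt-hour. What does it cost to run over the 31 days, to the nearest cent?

$0.93

Power = 2.5 A × 240 V = 600 W = 0.6 kW
Runtime = 0.5 h/day × 31 days = 15.5 h
Energy = 0.6 kW × 15.5 h = 9.3 kWh
Cost = 9.3 kWh × $0.10/kWh = $0.93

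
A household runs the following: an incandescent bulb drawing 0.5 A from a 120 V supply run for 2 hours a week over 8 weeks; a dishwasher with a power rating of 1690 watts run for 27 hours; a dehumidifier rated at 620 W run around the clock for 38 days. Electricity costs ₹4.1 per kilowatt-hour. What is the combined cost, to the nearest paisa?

incandescent bulb: Power = 0.5 A × 120 V = 60 W = 0.06 kW
incandescent bulb: Runtime = 2 h/week × 8 weeks = 16 h
incandescent bulb: 0.06 kW × 16 h = 0.96 kWh
dishwasher: 1.69 kW × 27 h = 45.63 kWh
dehumidifier: Runtime = 24 h × 38 = 912 h
dehumidifier: 0.62 kW × 912 h = 565.44 kWh
Total energy = 612.03 kWh
Cost = 612.03 × ₹4.1 = ₹2509.32

₹2509.32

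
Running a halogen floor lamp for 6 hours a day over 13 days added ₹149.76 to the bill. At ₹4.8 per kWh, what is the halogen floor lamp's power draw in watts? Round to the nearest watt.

Energy = ₹149.76 ÷ ₹4.8/kWh = 31.2 kWh
Runtime = 6 h/day × 13 days = 78 h
Power = 31.2 kWh ÷ 78 h = 0.4 kW = 400 W

400 W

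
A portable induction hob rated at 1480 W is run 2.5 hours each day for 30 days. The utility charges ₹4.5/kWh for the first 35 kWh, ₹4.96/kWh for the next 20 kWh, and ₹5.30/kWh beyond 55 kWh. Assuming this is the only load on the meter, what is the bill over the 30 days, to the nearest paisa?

Runtime = 2.5 h/day × 30 days = 75 h
Energy = 1.48 kW × 75 h = 111 kWh
Tier 1 (0–35 kWh): 35 × ₹4.5 = ₹157.5
Tier 2 (35–55 kWh): 20 × ₹4.96 = ₹99.2
Above 55 kWh: 56 × ₹5.30 = ₹296.8
Bill = ₹553.50

₹553.50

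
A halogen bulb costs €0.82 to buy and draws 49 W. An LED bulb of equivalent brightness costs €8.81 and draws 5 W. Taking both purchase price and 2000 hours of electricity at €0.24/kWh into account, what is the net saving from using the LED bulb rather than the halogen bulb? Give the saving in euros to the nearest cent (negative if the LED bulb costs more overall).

halogen bulb: €0.82 + (49/1000) kW × 2000 h × €0.24 = €0.82 + €23.52 = €24.34
LED bulb: €8.81 + (5/1000) kW × 2000 h × €0.24 = €8.81 + €2.4 = €11.21
Saving = €24.34 − €11.21 = €13.13

€13.13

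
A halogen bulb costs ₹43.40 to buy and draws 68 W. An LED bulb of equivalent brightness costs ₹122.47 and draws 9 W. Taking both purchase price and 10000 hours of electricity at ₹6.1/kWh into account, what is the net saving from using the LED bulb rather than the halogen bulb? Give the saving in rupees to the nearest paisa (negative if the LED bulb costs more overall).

halogen bulb: ₹43.40 + (68/1000) kW × 10000 h × ₹6.1 = ₹43.40 + ₹4148 = ₹4191.4
LED bulb: ₹122.47 + (9/1000) kW × 10000 h × ₹6.1 = ₹122.47 + ₹549 = ₹671.47
Saving = ₹4191.4 − ₹671.47 = ₹3519.93

₹3519.93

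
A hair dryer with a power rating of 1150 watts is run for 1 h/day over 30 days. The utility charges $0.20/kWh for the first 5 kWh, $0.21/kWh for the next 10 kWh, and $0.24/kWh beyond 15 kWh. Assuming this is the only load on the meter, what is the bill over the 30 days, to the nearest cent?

$7.78

Runtime = 1 h/day × 30 days = 30 h
Energy = 1.15 kW × 30 h = 34.5 kWh
Tier 1 (0–5 kWh): 5 × $0.20 = $1
Tier 2 (5–15 kWh): 10 × $0.21 = $2.1
Above 15 kWh: 19.5 × $0.24 = $4.68
Bill = $7.78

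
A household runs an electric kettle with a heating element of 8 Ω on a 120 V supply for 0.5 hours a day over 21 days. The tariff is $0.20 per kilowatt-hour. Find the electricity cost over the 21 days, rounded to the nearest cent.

Power = V²/R = 120²/8 = 1800 W = 1.8 kW
Runtime = 0.5 h/day × 21 days = 10.5 h
Energy = 1.8 kW × 10.5 h = 18.9 kWh
Cost = 18.9 kWh × $0.20/kWh = $3.78

$3.78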